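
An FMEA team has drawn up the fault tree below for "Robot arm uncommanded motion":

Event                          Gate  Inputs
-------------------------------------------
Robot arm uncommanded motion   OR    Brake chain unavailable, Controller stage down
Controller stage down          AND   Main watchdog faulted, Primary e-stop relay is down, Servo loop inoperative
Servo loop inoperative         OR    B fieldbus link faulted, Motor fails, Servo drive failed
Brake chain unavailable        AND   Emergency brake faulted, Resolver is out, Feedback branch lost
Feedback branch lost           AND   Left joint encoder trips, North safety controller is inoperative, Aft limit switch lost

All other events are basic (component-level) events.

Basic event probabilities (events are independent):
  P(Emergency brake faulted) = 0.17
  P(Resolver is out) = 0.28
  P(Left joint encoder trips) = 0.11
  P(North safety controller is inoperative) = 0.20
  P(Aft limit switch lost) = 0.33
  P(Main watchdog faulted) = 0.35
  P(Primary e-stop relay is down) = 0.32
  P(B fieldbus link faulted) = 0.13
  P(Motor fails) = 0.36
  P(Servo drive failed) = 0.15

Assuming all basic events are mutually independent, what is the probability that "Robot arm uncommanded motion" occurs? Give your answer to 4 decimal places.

0.0593

P(Feedback branch lost) [AND] = 0.11 × 0.20 × 0.33 = 0.007260
P(Brake chain unavailable) [AND] = 0.17 × 0.28 × 0.007260 = 0.000346
P(Servo loop inoperative) [OR] = 1 − (1−0.13) × (1−0.36) × (1−0.15) = 0.526720
P(Controller stage down) [AND] = 0.35 × 0.32 × 0.526720 = 0.058993
P(Robot arm uncommanded motion) [OR] = 1 − (1−0.000346) × (1−0.058993) = 0.059319
Rounded to 4 decimal places: P(Robot arm uncommanded motion) ≈ 0.0593.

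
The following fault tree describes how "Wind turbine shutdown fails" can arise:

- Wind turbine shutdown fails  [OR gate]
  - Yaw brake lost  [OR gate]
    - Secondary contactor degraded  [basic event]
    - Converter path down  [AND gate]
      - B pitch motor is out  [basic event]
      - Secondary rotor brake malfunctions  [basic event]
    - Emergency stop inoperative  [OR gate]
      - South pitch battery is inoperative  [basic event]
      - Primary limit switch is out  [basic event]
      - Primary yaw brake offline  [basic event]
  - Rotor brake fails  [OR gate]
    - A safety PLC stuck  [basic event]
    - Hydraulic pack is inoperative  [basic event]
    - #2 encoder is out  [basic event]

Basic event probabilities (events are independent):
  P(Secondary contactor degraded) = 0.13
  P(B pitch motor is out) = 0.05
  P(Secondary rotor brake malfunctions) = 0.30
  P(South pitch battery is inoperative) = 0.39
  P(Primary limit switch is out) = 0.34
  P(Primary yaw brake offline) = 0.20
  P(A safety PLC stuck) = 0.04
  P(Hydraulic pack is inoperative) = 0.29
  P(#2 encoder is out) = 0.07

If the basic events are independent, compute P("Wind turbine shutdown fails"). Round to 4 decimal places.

P(Converter path down) [AND] = 0.05 × 0.30 = 0.015000
P(Emergency stop inoperative) [OR] = 1 − (1−0.39) × (1−0.34) × (1−0.20) = 0.677920
P(Yaw brake lost) [OR] = 1 − (1−0.13) × (1−0.015000) × (1−0.677920) = 0.723994
P(Rotor brake fails) [OR] = 1 − (1−0.04) × (1−0.29) × (1−0.07) = 0.366112
P(Wind turbine shutdown fails) [OR] = 1 − (1−0.723994) × (1−0.366112) = 0.825043
Rounded to 4 decimal places: P(Wind turbine shutdown fails) ≈ 0.8250.

0.8250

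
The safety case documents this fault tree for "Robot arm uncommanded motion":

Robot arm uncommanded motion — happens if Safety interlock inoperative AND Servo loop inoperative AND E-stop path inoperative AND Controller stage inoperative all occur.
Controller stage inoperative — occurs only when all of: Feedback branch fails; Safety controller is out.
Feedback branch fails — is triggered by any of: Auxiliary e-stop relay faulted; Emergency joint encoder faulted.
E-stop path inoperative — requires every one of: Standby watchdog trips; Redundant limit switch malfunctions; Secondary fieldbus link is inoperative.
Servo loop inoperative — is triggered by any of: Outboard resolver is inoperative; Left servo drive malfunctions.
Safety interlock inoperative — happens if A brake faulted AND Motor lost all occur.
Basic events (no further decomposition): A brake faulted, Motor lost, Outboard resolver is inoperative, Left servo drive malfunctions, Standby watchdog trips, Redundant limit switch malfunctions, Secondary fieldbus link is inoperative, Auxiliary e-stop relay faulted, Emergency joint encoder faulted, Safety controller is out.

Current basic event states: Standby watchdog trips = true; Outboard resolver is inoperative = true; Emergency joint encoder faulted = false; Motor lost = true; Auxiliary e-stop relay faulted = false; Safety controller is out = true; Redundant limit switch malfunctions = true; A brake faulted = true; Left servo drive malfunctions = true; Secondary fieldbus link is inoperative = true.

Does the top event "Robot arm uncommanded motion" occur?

Safety interlock inoperative [AND]: A brake faulted=occurs, Motor lost=occurs → all inputs occur → occurs.
Servo loop inoperative [OR]: Outboard resolver is inoperative=occurs, Left servo drive malfunctions=occurs → at least one input occurs → occurs.
E-stop path inoperative [AND]: Standby watchdog trips=occurs, Redundant limit switch malfunctions=occurs, Secondary fieldbus link is inoperative=occurs → all inputs occur → occurs.
Feedback branch fails [OR]: Auxiliary e-stop relay faulted=not, Emergency joint encoder faulted=not → no input occurs → does not occur.
Controller stage inoperative [AND]: Feedback branch fails=not, Safety controller is out=occurs → not all inputs occur → does not occur.
Robot arm uncommanded motion [AND]: Safety interlock inoperative=occurs, Servo loop inoperative=occurs, E-stop path inoperative=occurs, Controller stage inoperative=not → not all inputs occur → does not occur.

No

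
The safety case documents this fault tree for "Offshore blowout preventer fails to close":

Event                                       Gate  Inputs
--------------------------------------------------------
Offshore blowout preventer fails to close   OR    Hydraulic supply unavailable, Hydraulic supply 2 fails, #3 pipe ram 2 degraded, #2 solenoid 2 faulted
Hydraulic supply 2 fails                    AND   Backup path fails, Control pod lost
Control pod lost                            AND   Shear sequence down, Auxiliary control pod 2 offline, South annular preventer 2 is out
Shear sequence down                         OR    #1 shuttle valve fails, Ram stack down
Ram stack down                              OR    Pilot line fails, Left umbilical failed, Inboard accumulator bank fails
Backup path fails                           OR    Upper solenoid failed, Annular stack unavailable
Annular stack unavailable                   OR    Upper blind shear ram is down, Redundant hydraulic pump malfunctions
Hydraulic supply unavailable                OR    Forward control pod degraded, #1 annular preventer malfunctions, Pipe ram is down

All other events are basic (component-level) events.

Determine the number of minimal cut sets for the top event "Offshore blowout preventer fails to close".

Hydraulic supply unavailable [OR]: union of children's cut sets → 3 cut set(s).
Annular stack unavailable [OR]: union of children's cut sets → 2 cut set(s).
Backup path fails [OR]: union of children's cut sets → 3 cut set(s).
Ram stack down [OR]: union of children's cut sets → 3 cut set(s).
Shear sequence down [OR]: union of children's cut sets → 4 cut set(s).
Control pod lost [AND]: one cut set from each child combined → 4 × 1 × 1 = 4 cut set(s).
Hydraulic supply 2 fails [AND]: one cut set from each child combined → 3 × 4 = 12 cut set(s).
Offshore blowout preventer fails to close [OR]: union of children's cut sets → 17 cut set(s).

17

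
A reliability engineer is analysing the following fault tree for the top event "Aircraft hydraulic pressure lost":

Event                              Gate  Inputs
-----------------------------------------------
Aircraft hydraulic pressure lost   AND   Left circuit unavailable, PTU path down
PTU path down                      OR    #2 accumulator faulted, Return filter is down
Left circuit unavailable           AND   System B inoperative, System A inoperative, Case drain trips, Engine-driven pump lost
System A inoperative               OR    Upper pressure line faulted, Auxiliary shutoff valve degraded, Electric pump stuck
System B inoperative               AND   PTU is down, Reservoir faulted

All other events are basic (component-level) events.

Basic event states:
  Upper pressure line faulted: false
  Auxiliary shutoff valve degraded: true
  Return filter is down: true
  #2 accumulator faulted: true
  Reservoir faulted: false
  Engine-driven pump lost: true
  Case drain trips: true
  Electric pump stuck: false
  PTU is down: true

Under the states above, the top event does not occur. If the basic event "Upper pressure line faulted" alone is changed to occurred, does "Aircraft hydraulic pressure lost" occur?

Counterfactual: set "Upper pressure line faulted" to occurred.
System B inoperative [AND]: PTU is down=occurs, Reservoir faulted=not → not all inputs occur → does not occur.
System A inoperative [OR]: Upper pressure line faulted=occurs, Auxiliary shutoff valve degraded=occurs, Electric pump stuck=not → at least one input occurs → occurs.
Left circuit unavailable [AND]: System B inoperative=not, System A inoperative=occurs, Case drain trips=occurs, Engine-driven pump lost=occurs → not all inputs occur → does not occur.
PTU path down [OR]: #2 accumulator faulted=occurs, Return filter is down=occurs → at least one input occurs → occurs.
Aircraft hydraulic pressure lost [AND]: Left circuit unavailable=not, PTU path down=occurs → not all inputs occur → does not occur.

No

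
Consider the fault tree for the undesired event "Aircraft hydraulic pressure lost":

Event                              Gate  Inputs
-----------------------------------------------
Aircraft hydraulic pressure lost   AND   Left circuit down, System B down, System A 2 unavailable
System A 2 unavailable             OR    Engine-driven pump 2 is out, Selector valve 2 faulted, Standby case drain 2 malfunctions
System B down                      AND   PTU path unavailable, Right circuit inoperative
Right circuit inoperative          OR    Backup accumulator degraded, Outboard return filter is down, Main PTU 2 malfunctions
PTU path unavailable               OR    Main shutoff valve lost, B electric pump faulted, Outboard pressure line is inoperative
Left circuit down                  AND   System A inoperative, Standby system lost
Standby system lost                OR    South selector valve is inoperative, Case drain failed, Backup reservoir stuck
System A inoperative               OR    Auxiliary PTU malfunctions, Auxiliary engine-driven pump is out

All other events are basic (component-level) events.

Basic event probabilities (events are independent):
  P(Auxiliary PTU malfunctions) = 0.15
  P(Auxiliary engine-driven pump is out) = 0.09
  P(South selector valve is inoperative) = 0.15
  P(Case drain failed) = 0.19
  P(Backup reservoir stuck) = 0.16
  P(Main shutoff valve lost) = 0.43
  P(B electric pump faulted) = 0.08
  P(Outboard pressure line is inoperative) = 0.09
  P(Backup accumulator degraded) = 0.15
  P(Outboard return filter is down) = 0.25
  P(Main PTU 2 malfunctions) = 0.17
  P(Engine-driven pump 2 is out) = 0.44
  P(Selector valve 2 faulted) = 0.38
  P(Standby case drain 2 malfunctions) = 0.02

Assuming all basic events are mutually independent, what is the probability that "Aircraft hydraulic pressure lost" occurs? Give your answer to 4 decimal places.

P(System A inoperative) [OR] = 1 − (1−0.15) × (1−0.09) = 0.226500
P(Standby system lost) [OR] = 1 − (1−0.15) × (1−0.19) × (1−0.16) = 0.421660
P(Left circuit down) [AND] = 0.226500 × 0.421660 = 0.095506
P(PTU path unavailable) [OR] = 1 − (1−0.43) × (1−0.08) × (1−0.09) = 0.522796
P(Right circuit inoperative) [OR] = 1 − (1−0.15) × (1−0.25) × (1−0.17) = 0.470875
P(System B down) [AND] = 0.522796 × 0.470875 = 0.246172
P(System A 2 unavailable) [OR] = 1 − (1−0.44) × (1−0.38) × (1−0.02) = 0.659744
P(Aircraft hydraulic pressure lost) [AND] = 0.095506 × 0.246172 × 0.659744 = 0.015511
Rounded to 4 decimal places: P(Aircraft hydraulic pressure lost) ≈ 0.0155.

0.0155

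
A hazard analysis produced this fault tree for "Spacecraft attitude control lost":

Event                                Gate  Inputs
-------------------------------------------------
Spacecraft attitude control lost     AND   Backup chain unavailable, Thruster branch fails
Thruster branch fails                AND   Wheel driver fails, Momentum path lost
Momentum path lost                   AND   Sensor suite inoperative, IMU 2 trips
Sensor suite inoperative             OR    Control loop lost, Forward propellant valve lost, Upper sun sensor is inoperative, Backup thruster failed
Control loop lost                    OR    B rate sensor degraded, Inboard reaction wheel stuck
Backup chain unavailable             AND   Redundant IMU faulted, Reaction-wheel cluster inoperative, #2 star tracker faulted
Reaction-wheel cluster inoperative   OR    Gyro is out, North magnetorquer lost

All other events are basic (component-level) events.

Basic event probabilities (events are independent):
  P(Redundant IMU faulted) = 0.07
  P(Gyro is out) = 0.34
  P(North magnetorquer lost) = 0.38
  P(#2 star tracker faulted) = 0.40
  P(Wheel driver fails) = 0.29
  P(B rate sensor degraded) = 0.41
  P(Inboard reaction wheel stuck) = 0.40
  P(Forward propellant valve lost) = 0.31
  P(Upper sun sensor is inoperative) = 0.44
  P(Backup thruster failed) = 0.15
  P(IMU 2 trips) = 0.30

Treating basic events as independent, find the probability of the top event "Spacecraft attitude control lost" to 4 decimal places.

P(Reaction-wheel cluster inoperative) [OR] = 1 − (1−0.34) × (1−0.38) = 0.590800
P(Backup chain unavailable) [AND] = 0.07 × 0.590800 × 0.40 = 0.016542
P(Control loop lost) [OR] = 1 − (1−0.41) × (1−0.40) = 0.646000
P(Sensor suite inoperative) [OR] = 1 − (1−0.646000) × (1−0.31) × (1−0.44) × (1−0.15) = 0.883732
P(Momentum path lost) [AND] = 0.883732 × 0.30 = 0.265120
P(Thruster branch fails) [AND] = 0.29 × 0.265120 = 0.076885
P(Spacecraft attitude control lost) [AND] = 0.016542 × 0.076885 = 0.001272
Rounded to 4 decimal places: P(Spacecraft attitude control lost) ≈ 0.0013.

0.0013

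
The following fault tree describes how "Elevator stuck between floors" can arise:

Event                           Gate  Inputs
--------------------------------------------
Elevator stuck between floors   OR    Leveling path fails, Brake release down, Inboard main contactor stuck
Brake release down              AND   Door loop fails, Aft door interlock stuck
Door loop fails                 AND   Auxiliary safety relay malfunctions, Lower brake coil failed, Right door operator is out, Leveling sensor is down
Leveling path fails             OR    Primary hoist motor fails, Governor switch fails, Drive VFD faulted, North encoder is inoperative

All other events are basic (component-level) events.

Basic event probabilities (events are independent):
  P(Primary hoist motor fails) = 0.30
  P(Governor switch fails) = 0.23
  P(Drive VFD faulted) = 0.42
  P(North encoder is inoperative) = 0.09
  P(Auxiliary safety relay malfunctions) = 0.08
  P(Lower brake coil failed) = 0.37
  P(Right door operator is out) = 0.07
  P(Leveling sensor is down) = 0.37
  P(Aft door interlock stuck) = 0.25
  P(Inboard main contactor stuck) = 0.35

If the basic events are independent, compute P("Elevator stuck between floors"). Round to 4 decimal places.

0.8151

P(Leveling path fails) [OR] = 1 − (1−0.30) × (1−0.23) × (1−0.42) × (1−0.09) = 0.715516
P(Door loop fails) [AND] = 0.08 × 0.37 × 0.07 × 0.37 = 0.000767
P(Brake release down) [AND] = 0.000767 × 0.25 = 0.000192
P(Elevator stuck between floors) [OR] = 1 − (1−0.715516) × (1−0.000192) × (1−0.35) = 0.815121
Rounded to 4 decimal places: P(Elevator stuck between floors) ≈ 0.8151.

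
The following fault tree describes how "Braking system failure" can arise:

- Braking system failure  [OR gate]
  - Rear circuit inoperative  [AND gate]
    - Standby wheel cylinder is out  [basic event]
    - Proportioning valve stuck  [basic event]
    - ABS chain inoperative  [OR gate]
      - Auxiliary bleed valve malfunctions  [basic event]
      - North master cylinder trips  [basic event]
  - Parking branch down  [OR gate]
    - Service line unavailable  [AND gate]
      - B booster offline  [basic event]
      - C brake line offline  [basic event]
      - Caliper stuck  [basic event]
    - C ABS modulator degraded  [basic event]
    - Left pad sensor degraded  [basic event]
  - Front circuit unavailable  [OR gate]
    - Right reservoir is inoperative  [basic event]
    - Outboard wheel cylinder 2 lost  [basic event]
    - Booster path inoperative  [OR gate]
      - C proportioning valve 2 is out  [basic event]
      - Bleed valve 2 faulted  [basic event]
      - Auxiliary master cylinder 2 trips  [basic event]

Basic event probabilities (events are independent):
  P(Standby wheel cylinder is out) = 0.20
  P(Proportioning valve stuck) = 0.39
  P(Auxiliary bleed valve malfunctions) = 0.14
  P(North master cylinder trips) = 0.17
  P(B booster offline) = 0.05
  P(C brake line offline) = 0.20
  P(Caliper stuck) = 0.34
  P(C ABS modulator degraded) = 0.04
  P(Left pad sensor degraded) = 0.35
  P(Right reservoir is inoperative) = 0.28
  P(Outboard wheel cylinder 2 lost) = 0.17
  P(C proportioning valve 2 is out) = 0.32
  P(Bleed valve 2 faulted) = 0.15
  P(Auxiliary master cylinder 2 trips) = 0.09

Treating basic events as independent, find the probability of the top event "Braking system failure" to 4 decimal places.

P(ABS chain inoperative) [OR] = 1 − (1−0.14) × (1−0.17) = 0.286200
P(Rear circuit inoperative) [AND] = 0.20 × 0.39 × 0.286200 = 0.022324
P(Service line unavailable) [AND] = 0.05 × 0.20 × 0.34 = 0.003400
P(Parking branch down) [OR] = 1 − (1−0.003400) × (1−0.04) × (1−0.35) = 0.378122
P(Booster path inoperative) [OR] = 1 − (1−0.32) × (1−0.15) × (1−0.09) = 0.474020
P(Front circuit unavailable) [OR] = 1 − (1−0.28) × (1−0.17) × (1−0.474020) = 0.685674
P(Braking system failure) [OR] = 1 − (1−0.022324) × (1−0.378122) × (1−0.685674) = 0.808891
Rounded to 4 decimal places: P(Braking system failure) ≈ 0.8089.

0.8089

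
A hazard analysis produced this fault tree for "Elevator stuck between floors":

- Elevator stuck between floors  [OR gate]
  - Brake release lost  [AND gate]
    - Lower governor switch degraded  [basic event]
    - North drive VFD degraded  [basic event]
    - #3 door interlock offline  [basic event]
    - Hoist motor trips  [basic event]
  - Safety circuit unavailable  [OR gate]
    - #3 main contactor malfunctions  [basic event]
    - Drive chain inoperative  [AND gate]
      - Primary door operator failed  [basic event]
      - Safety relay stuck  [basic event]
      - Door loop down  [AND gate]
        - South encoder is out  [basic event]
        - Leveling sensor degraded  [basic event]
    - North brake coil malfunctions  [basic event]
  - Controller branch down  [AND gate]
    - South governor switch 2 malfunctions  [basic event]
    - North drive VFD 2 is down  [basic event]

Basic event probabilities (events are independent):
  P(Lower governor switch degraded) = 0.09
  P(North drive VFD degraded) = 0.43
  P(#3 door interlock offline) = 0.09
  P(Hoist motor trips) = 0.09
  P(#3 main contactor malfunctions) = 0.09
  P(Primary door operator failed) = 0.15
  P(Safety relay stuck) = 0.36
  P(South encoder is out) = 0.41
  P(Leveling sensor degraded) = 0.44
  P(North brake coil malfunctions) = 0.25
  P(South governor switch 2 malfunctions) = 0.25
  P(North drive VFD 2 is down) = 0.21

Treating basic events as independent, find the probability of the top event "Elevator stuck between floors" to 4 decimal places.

P(Brake release lost) [AND] = 0.09 × 0.43 × 0.09 × 0.09 = 0.000313
P(Door loop down) [AND] = 0.41 × 0.44 = 0.180400
P(Drive chain inoperative) [AND] = 0.15 × 0.36 × 0.180400 = 0.009742
P(Safety circuit unavailable) [OR] = 1 − (1−0.09) × (1−0.009742) × (1−0.25) = 0.324149
P(Controller branch down) [AND] = 0.25 × 0.21 = 0.052500
P(Elevator stuck between floors) [OR] = 1 − (1−0.000313) × (1−0.324149) × (1−0.052500) = 0.359832
Rounded to 4 decimal places: P(Elevator stuck between floors) ≈ 0.3598.

0.3598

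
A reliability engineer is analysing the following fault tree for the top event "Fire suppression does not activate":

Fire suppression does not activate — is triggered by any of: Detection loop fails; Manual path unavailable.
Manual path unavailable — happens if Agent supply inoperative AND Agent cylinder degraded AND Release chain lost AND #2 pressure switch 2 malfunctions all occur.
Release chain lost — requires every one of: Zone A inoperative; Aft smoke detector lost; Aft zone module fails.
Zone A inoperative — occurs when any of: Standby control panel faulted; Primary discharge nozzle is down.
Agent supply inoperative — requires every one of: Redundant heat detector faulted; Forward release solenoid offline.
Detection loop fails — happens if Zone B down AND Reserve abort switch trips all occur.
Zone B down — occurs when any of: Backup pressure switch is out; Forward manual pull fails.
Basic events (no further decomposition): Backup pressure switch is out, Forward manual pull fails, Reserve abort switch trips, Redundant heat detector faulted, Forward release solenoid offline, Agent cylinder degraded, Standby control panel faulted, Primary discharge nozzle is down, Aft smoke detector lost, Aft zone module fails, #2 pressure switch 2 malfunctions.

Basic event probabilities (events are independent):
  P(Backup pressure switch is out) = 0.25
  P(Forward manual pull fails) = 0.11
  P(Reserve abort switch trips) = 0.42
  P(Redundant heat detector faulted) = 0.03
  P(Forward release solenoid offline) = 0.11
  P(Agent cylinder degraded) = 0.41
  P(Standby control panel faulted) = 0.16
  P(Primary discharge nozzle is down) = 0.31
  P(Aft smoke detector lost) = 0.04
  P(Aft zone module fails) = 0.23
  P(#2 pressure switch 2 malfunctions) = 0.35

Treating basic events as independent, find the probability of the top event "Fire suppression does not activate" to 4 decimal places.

P(Zone B down) [OR] = 1 − (1−0.25) × (1−0.11) = 0.332500
P(Detection loop fails) [AND] = 0.332500 × 0.42 = 0.139650
P(Agent supply inoperative) [AND] = 0.03 × 0.11 = 0.003300
P(Zone A inoperative) [OR] = 1 − (1−0.16) × (1−0.31) = 0.420400
P(Release chain lost) [AND] = 0.420400 × 0.04 × 0.23 = 0.003868
P(Manual path unavailable) [AND] = 0.003300 × 0.41 × 0.003868 × 0.35 = 0.000002
P(Fire suppression does not activate) [OR] = 1 − (1−0.139650) × (1−0.000002) = 0.139652
Rounded to 4 decimal places: P(Fire suppression does not activate) ≈ 0.1397.

0.1397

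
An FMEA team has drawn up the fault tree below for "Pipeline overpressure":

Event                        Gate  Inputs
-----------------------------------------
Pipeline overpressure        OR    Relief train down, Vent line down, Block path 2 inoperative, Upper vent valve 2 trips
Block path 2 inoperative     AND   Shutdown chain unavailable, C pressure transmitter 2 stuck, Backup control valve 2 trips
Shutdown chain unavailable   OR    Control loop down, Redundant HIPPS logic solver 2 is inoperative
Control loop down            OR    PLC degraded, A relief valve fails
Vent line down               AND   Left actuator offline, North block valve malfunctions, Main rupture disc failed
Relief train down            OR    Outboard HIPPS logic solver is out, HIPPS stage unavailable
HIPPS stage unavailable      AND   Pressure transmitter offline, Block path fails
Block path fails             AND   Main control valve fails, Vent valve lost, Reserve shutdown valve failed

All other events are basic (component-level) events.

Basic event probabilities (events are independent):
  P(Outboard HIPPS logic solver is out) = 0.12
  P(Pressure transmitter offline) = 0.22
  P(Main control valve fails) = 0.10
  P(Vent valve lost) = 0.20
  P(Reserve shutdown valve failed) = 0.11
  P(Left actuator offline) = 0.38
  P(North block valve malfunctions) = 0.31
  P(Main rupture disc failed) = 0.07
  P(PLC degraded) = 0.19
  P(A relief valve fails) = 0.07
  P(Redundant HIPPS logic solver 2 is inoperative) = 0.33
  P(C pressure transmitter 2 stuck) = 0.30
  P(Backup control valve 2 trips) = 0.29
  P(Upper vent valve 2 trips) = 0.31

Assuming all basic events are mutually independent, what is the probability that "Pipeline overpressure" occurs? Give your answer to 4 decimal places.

0.4240

P(Block path fails) [AND] = 0.10 × 0.20 × 0.11 = 0.002200
P(HIPPS stage unavailable) [AND] = 0.22 × 0.002200 = 0.000484
P(Relief train down) [OR] = 1 − (1−0.12) × (1−0.000484) = 0.120426
P(Vent line down) [AND] = 0.38 × 0.31 × 0.07 = 0.008246
P(Control loop down) [OR] = 1 − (1−0.19) × (1−0.07) = 0.246700
P(Shutdown chain unavailable) [OR] = 1 − (1−0.246700) × (1−0.33) = 0.495289
P(Block path 2 inoperative) [AND] = 0.495289 × 0.30 × 0.29 = 0.043090
P(Pipeline overpressure) [OR] = 1 − (1−0.120426) × (1−0.008246) × (1−0.043090) × (1−0.31) = 0.424034
Rounded to 4 decimal places: P(Pipeline overpressure) ≈ 0.4240.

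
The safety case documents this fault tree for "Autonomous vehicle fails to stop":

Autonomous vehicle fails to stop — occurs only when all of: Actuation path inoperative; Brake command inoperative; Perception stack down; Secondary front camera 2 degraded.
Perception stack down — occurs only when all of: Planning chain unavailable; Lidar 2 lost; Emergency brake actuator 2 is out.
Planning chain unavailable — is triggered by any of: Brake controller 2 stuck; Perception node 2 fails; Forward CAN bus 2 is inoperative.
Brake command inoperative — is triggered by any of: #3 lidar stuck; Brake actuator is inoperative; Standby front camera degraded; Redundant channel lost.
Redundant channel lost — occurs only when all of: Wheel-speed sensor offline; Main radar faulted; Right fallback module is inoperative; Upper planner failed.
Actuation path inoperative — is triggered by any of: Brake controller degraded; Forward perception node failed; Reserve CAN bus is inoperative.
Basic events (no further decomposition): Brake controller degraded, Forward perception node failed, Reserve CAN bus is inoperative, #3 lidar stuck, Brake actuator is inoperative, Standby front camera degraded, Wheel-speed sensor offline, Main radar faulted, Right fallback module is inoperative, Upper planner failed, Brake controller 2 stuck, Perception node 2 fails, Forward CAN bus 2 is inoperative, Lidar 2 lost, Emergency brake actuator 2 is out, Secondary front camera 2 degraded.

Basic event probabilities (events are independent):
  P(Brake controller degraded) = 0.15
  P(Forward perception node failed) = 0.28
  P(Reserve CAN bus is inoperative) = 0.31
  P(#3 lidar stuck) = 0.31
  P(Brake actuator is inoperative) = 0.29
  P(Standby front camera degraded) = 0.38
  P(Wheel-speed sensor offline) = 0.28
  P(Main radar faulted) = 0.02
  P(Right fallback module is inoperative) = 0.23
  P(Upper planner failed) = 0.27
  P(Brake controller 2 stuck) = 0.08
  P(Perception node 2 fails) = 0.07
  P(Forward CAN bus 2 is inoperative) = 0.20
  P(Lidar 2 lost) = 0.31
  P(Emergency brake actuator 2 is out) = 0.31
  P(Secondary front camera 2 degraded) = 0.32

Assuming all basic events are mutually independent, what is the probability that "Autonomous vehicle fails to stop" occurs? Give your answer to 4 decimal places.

P(Actuation path inoperative) [OR] = 1 − (1−0.15) × (1−0.28) × (1−0.31) = 0.577720
P(Redundant channel lost) [AND] = 0.28 × 0.02 × 0.23 × 0.27 = 0.000348
P(Brake command inoperative) [OR] = 1 − (1−0.31) × (1−0.29) × (1−0.38) × (1−0.000348) = 0.696368
P(Planning chain unavailable) [OR] = 1 − (1−0.08) × (1−0.07) × (1−0.20) = 0.315520
P(Perception stack down) [AND] = 0.315520 × 0.31 × 0.31 = 0.030321
P(Autonomous vehicle fails to stop) [AND] = 0.577720 × 0.696368 × 0.030321 × 0.32 = 0.003903
Rounded to 4 decimal places: P(Autonomous vehicle fails to stop) ≈ 0.0039.

0.0039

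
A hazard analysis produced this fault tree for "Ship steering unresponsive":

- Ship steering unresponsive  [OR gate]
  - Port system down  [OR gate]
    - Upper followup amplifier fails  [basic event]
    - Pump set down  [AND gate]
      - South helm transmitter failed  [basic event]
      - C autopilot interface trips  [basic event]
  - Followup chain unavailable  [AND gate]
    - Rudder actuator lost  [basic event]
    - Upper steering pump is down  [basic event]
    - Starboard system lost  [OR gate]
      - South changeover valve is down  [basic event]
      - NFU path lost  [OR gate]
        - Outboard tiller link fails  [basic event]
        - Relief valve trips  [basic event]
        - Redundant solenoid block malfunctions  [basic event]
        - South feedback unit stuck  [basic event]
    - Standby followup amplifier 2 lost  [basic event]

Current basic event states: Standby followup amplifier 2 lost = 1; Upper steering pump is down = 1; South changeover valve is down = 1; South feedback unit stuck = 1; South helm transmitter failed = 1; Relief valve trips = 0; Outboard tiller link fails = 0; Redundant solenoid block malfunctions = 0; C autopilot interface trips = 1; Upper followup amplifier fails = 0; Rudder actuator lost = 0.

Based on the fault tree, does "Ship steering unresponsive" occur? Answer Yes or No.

Pump set down [AND]: South helm transmitter failed=occurs, C autopilot interface trips=occurs → all inputs occur → occurs.
Port system down [OR]: Upper followup amplifier fails=not, Pump set down=occurs → at least one input occurs → occurs.
NFU path lost [OR]: Outboard tiller link fails=not, Relief valve trips=not, Redundant solenoid block malfunctions=not, South feedback unit stuck=occurs → at least one input occurs → occurs.
Starboard system lost [OR]: South changeover valve is down=occurs, NFU path lost=occurs → at least one input occurs → occurs.
Followup chain unavailable [AND]: Rudder actuator lost=not, Upper steering pump is down=occurs, Starboard system lost=occurs, Standby followup amplifier 2 lost=occurs → not all inputs occur → does not occur.
Ship steering unresponsive [OR]: Port system down=occurs, Followup chain unavailable=not → at least one input occurs → occurs.

Yes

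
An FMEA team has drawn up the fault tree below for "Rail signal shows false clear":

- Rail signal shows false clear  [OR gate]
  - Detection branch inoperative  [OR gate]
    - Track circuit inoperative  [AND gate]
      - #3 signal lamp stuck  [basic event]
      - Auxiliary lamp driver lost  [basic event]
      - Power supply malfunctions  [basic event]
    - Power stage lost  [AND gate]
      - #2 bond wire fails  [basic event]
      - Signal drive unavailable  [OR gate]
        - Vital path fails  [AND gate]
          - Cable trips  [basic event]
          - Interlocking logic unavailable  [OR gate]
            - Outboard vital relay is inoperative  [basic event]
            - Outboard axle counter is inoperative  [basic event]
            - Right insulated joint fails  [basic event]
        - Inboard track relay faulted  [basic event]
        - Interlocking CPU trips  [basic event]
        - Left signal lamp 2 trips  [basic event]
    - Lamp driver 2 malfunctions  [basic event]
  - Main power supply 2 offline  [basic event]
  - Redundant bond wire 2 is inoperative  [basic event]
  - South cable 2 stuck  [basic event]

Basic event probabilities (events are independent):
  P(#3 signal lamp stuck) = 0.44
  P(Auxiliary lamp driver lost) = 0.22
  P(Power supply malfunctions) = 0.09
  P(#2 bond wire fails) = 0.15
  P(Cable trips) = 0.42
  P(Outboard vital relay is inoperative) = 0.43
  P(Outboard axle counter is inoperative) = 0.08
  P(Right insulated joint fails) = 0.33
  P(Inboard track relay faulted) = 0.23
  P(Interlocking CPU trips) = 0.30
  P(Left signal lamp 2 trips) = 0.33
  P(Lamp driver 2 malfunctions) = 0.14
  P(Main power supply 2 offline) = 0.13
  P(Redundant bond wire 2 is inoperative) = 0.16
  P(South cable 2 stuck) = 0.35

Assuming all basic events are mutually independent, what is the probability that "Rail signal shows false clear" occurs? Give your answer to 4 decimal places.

P(Track circuit inoperative) [AND] = 0.44 × 0.22 × 0.09 = 0.008712
P(Interlocking logic unavailable) [OR] = 1 − (1−0.43) × (1−0.08) × (1−0.33) = 0.648652
P(Vital path fails) [AND] = 0.42 × 0.648652 = 0.272434
P(Signal drive unavailable) [OR] = 1 − (1−0.272434) × (1−0.23) × (1−0.30) × (1−0.33) = 0.737254
P(Power stage lost) [AND] = 0.15 × 0.737254 = 0.110588
P(Detection branch inoperative) [OR] = 1 − (1−0.008712) × (1−0.110588) × (1−0.14) = 0.241769
P(Rail signal shows false clear) [OR] = 1 − (1−0.241769) × (1−0.13) × (1−0.16) × (1−0.35) = 0.639825
Rounded to 4 decimal places: P(Rail signal shows false clear) ≈ 0.6398.

0.6398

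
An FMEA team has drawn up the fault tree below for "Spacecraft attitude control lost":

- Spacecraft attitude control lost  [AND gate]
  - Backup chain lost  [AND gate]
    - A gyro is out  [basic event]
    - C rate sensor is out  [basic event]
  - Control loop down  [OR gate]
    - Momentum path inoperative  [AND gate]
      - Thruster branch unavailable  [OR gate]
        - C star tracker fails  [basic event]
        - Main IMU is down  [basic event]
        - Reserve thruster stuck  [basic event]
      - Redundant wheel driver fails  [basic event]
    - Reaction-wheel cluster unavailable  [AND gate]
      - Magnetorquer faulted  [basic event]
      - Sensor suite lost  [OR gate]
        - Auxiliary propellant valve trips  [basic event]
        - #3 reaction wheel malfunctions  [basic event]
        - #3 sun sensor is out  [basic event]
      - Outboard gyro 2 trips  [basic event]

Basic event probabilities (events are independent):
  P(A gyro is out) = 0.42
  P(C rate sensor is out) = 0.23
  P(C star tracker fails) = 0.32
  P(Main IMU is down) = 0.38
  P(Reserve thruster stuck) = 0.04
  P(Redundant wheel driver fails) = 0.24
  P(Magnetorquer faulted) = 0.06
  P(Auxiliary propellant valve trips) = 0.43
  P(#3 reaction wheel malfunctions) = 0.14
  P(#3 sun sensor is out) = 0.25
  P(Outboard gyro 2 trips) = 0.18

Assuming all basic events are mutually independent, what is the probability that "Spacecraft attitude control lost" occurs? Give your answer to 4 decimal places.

P(Backup chain lost) [AND] = 0.42 × 0.23 = 0.096600
P(Thruster branch unavailable) [OR] = 1 − (1−0.32) × (1−0.38) × (1−0.04) = 0.595264
P(Momentum path inoperative) [AND] = 0.595264 × 0.24 = 0.142863
P(Sensor suite lost) [OR] = 1 − (1−0.43) × (1−0.14) × (1−0.25) = 0.632350
P(Reaction-wheel cluster unavailable) [AND] = 0.06 × 0.632350 × 0.18 = 0.006829
P(Control loop down) [OR] = 1 − (1−0.142863) × (1−0.006829) = 0.148716
P(Spacecraft attitude control lost) [AND] = 0.096600 × 0.148716 = 0.014366
Rounded to 4 decimal places: P(Spacecraft attitude control lost) ≈ 0.0144.

0.0144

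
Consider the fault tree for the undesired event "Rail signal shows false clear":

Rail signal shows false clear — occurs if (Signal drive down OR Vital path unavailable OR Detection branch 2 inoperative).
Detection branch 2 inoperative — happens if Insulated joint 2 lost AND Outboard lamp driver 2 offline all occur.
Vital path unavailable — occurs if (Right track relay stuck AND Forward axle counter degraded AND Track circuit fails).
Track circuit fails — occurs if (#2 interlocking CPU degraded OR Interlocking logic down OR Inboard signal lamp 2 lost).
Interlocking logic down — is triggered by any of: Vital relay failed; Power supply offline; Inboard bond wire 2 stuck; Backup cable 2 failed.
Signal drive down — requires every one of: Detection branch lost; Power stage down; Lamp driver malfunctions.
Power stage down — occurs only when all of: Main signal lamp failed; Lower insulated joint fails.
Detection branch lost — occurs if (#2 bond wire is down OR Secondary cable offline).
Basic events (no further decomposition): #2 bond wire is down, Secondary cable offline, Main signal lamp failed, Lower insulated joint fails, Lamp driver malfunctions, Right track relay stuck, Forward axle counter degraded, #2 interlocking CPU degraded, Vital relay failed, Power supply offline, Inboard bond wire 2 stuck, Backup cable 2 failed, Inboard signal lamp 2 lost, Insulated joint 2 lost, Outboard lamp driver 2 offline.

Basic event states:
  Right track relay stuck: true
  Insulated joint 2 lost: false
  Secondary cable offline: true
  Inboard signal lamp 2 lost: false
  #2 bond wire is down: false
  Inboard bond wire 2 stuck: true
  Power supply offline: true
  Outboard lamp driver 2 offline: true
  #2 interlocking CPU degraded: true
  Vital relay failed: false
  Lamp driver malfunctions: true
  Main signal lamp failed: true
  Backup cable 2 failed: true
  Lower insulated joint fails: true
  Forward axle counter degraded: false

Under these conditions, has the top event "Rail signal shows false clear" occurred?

Yes

Detection branch lost [OR]: #2 bond wire is down=not, Secondary cable offline=occurs → at least one input occurs → occurs.
Power stage down [AND]: Main signal lamp failed=occurs, Lower insulated joint fails=occurs → all inputs occur → occurs.
Signal drive down [AND]: Detection branch lost=occurs, Power stage down=occurs, Lamp driver malfunctions=occurs → all inputs occur → occurs.
Interlocking logic down [OR]: Vital relay failed=not, Power supply offline=occurs, Inboard bond wire 2 stuck=occurs, Backup cable 2 failed=occurs → at least one input occurs → occurs.
Track circuit fails [OR]: #2 interlocking CPU degraded=occurs, Interlocking logic down=occurs, Inboard signal lamp 2 lost=not → at least one input occurs → occurs.
Vital path unavailable [AND]: Right track relay stuck=occurs, Forward axle counter degraded=not, Track circuit fails=occurs → not all inputs occur → does not occur.
Detection branch 2 inoperative [AND]: Insulated joint 2 lost=not, Outboard lamp driver 2 offline=occurs → not all inputs occur → does not occur.
Rail signal shows false clear [OR]: Signal drive down=occurs, Vital path unavailable=not, Detection branch 2 inoperative=not → at least one input occurs → occurs.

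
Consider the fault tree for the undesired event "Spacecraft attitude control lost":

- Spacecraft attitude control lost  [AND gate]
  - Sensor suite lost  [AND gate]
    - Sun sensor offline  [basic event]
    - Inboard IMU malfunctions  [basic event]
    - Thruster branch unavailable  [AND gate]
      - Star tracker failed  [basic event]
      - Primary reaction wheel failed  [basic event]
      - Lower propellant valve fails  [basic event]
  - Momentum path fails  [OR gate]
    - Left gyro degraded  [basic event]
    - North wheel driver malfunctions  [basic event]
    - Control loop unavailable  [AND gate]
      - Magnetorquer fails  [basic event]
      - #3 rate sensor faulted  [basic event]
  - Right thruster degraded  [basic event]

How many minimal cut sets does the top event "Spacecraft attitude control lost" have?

Thruster branch unavailable [AND]: one cut set from each child combined → 1 × 1 × 1 = 1 cut set(s).
Sensor suite lost [AND]: one cut set from each child combined → 1 × 1 × 1 = 1 cut set(s).
Control loop unavailable [AND]: one cut set from each child combined → 1 × 1 = 1 cut set(s).
Momentum path fails [OR]: union of children's cut sets → 3 cut set(s).
Spacecraft attitude control lost [AND]: one cut set from each child combined → 1 × 3 × 1 = 3 cut set(s).
Minimal cut sets: {Inboard IMU malfunctions, Left gyro degraded, Lower propellant valve fails, Primary reaction wheel failed, Right thruster degraded, Star tracker failed, Sun sensor offline}; {Inboard IMU malfunctions, Lower propellant valve fails, North wheel driver malfunctions, Primary reaction wheel failed, Right thruster degraded, Star tracker failed, Sun sensor offline}; {#3 rate sensor faulted, Inboard IMU malfunctions, Lower propellant valve fails, Magnetorquer fails, Primary reaction wheel failed, Right thruster degraded, Star tracker failed, Sun sensor offline}.

3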